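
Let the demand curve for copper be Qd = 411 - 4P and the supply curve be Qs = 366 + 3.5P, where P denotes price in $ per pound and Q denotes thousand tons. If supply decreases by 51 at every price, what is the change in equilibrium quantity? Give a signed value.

Equating demand and supply, 411 - 4P = 366 + 3.5P gives 7.5P = 45, so P* = 6.
Then Q* = 411 - 4(6) = 387.
After the shift, supply is Qs = 315 + 3.5P.
Re-solving, 7.5P = 96 gives P = 12.8 and Q = 359.8.
ΔQ = 359.8 - 387 = -27.2.

ΔQ = -27.2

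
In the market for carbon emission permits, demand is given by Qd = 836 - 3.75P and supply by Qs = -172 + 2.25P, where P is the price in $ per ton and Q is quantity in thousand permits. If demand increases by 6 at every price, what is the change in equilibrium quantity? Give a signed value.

ΔQ = 2.25

Equating demand and supply, 836 - 3.75P = -172 + 2.25P gives 6P = 1008, so P* = 168.
Then Q* = 836 - 3.75(168) = 206.
After the shift, demand is Qd = 842 - 3.75P.
Re-solving, 6P = 1014 gives P = 169 and Q = 208.25.
ΔQ = 208.25 - 206 = 2.25.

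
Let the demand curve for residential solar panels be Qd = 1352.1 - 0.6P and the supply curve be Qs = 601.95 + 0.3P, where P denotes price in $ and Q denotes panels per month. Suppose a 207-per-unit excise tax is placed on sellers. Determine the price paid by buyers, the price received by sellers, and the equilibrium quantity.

With a tax of 207 on sellers, they supply based on the net price P_s = P_b - 207, so Qs = 539.85 + 0.3P_b.
Market clearing requires 1352.1 - 0.6P_b = 539.85 + 0.3P_b; hence 812.25 = 0.9P_b and P_b = 902.5.
So P_s = 695.5 and the quantity traded is Q = 1352.1 - 0.6(902.5) = 810.6.

P_b = 902.5, P_s = 695.5, Q = 810.6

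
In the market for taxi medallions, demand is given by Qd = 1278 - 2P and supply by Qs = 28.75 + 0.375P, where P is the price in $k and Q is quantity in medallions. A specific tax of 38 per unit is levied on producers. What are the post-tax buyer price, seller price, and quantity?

With a tax of 38 on producers, they supply based on the net price P_s = P_b - 38, so Qs = 14.5 + 0.375P_b.
Equate demand and the shifted supply: 1278 - 2P_b = 14.5 + 0.375P_b, giving 2.375P_b = 1263.5, so P_b = 532.
Then P_s = 532 - 38 = 494 and Q = 1278 - 2(532) = 214.

P_b = 532, P_s = 494, Q = 214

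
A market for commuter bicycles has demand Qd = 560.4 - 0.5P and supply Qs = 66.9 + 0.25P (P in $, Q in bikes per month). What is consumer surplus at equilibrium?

At equilibrium Qd = Qs, so 560.4 - 0.5P = 66.9 + 0.25P; collecting terms, 493.5 = 0.75P and P* = 658.
Substitute back: Q* = 560.4 - 0.5(658) = 231.4.
Demand choke price (Qd = 0): P = 560.4/0.5 = 1120.8. Consumer surplus = ½ × (1120.8 - 658) × 231.4 = 53545.96.

Consumer surplus = 53545.96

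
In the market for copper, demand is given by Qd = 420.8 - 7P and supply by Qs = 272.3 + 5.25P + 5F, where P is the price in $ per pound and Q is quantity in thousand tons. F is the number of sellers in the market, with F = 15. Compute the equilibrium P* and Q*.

With F = 15, supply is Qs = 347.3 + 5.25P.
Set Qd = Qs: 420.8 - 7P = 347.3 + 5.25P, so 73.5 = 12.25P and P* = 6.
Substitute back: Q* = 420.8 - 7(6) = 378.8.

P* = 6, Q* = 378.8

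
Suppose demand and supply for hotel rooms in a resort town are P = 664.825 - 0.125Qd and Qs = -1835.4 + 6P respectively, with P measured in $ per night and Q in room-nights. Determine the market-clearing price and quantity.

P* = 511, Q* = 1230.6

In direct form, Qd = 5318.6 - 8P.
Equating demand and supply, 5318.6 - 8P = -1835.4 + 6P gives 14P = 7154, so P* = 511.
Substitute back: Q* = 5318.6 - 8(511) = 1230.6.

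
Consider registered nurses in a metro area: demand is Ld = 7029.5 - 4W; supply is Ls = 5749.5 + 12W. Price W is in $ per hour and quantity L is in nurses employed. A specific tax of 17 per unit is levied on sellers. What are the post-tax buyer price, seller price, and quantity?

Sellers keep W_s = W_b - 17 per unit, so supply in terms of the buyer price is Ls = 5545.5 + 12W_b.
Equate demand and the shifted supply: 7029.5 - 4W_b = 5545.5 + 12W_b, giving 16W_b = 1484, so W_b = 92.75.
Then W_s = 92.75 - 17 = 75.75 and L = 7029.5 - 4(92.75) = 6658.5.

W_b = 92.75, W_s = 75.75, L = 6658.5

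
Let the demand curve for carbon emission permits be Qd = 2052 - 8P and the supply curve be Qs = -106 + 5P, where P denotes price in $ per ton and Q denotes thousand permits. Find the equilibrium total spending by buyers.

Set Qd = Qs: 2052 - 8P = -106 + 5P, so 2158 = 13P and P* = 166.
Plugging P* into demand: Q* = 2052 - 8(166) = 724.
Total spending by buyers = P* × Q* = 166 × 724 = 120184.

Total spending by buyers = 120184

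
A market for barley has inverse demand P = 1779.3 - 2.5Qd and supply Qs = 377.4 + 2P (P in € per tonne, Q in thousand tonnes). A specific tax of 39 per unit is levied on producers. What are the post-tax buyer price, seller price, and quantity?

In direct form, Qd = 711.72 - 0.4P.
With a tax of 39 on producers, they supply based on the net price P_s = P_b - 39, so Qs = 299.4 + 2P_b.
Equate demand and the shifted supply: 711.72 - 0.4P_b = 299.4 + 2P_b, giving 2.4P_b = 412.32, so P_b = 171.8.
So P_s = 132.8 and the quantity traded is Q = 711.72 - 0.4(171.8) = 643.

P_b = 171.8, P_s = 132.8, Q = 643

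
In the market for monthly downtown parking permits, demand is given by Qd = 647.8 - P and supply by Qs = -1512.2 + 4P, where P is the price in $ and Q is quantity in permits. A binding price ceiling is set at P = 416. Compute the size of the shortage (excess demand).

Shortage = 80

With P fixed at 416, quantity demanded is 231.8 and quantity supplied is 151.8.
Shortage = Qd - Qs = 231.8 - 151.8 = 80.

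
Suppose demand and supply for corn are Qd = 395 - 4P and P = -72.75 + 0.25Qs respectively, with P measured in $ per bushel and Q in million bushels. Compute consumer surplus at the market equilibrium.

Consumer surplus = 14706.125

In direct form, Qs = 291 + 4P.
At equilibrium Qd = Qs, so 395 - 4P = 291 + 4P; collecting terms, 104 = 8P and P* = 13.
From the demand curve, Q* = 395 - 4(13) = 343.
Demand choke price (Qd = 0): P = 395/4 = 98.75. Consumer surplus = ½ × (98.75 - 13) × 343 = 14706.125.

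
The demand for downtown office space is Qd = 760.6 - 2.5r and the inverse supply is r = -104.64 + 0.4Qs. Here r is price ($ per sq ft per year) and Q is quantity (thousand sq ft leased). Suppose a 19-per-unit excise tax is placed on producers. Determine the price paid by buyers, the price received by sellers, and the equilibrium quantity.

r_b = 109.3, r_s = 90.3, Q = 487.35

Rewriting in direct form: Qs = 261.6 + 2.5r.
The tax drives a wedge r_b - r_s = 19. Substituting r_s = r_b - 19 into supply: Qs = 214.1 + 2.5r_b.
Equate demand and the shifted supply: 760.6 - 2.5r_b = 214.1 + 2.5r_b, giving 5r_b = 546.5, so r_b = 109.3.
So r_s = 90.3 and the quantity traded is Q = 760.6 - 2.5(109.3) = 487.35.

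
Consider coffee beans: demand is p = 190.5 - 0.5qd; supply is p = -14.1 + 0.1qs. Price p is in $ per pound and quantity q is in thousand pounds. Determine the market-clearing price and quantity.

Inverting to quantity form: qd = 381 - 2p and qs = 141 + 10p.
The market clears where 381 - 2p = 141 + 10p. Rearranging, 12p = 240, hence p* = 20.
Plugging p* into demand: q* = 381 - 2(20) = 341.

p* = 20, q* = 341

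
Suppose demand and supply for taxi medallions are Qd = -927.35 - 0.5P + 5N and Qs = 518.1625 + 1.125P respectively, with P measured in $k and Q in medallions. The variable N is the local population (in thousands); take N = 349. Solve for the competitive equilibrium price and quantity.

With N = 349, demand is Qd = 817.65 - 0.5P.
Set Qd = Qs: 817.65 - 0.5P = 518.1625 + 1.125P, so 299.4875 = 1.625P and P* = 184.3.
Then Q* = 817.65 - 0.5(184.3) = 725.5.

P* = 184.3, Q* = 725.5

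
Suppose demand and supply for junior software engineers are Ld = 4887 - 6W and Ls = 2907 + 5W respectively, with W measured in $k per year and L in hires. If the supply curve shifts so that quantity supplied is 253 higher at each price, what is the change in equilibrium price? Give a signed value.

The market clears where 4887 - 6W = 2907 + 5W. Rearranging, 11W = 1980, hence W* = 180.
Substitute back: L* = 4887 - 6(180) = 3807.
After the shift, supply is Ls = 3160 + 5W.
Re-solving, 11W = 1727 gives W = 157 and L = 3945.
ΔW = 157 - 180 = -23.

ΔW = -23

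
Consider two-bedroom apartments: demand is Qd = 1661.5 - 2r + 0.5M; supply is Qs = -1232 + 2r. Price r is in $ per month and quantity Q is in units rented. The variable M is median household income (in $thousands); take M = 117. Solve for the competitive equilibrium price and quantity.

With M = 117, demand is Qd = 1720 - 2r.
At equilibrium Qd = Qs, so 1720 - 2r = -1232 + 2r; collecting terms, 2952 = 4r and r* = 738.
From the demand curve, Q* = 1720 - 2(738) = 244.

r* = 738, Q* = 244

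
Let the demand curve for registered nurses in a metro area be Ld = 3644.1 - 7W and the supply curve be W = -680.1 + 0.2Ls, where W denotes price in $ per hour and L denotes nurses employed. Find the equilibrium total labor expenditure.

Rewriting in direct form: Ls = 3400.5 + 5W.
Equating demand and supply, 3644.1 - 7W = 3400.5 + 5W gives 12W = 243.6, so W* = 20.3.
Plugging W* into demand: L* = 3644.1 - 7(20.3) = 3502.
Total labor expenditure = W* × L* = 20.3 × 3502 = 71090.6.

Total labor expenditure = 71090.6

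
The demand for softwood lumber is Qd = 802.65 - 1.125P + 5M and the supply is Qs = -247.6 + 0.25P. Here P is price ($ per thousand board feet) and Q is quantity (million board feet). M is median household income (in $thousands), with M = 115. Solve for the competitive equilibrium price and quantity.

With M = 115, demand is Qd = 1377.65 - 1.125P.
The market clears where 1377.65 - 1.125P = -247.6 + 0.25P. Rearranging, 1.375P = 1625.25, hence P* = 1182.
Then Q* = 1377.65 - 1.125(1182) = 47.9.

P* = 1182, Q* = 47.9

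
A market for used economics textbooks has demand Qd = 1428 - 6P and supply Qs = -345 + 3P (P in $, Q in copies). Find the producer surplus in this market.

Set Qd = Qs: 1428 - 6P = -345 + 3P, so 1773 = 9P and P* = 197.
From the demand curve, Q* = 1428 - 6(197) = 246.
Supply choke price (Qs = 0): P = 115. Producer surplus = ½ × (197 - 115) × 246 = 10086.

Producer surplus = 10086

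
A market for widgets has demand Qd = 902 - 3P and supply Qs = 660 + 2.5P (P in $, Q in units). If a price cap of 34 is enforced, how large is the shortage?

Shortage = 55

With P fixed at 34, quantity demanded is 800 and quantity supplied is 745.
Shortage = Qd - Qs = 800 - 745 = 55.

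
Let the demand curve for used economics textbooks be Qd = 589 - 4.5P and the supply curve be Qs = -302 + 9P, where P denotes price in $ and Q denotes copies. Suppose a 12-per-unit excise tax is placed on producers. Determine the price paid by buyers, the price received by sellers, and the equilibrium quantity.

P_b = 74, P_s = 62, Q = 256

With a tax of 12 on producers, they supply based on the net price P_s = P_b - 12, so Qs = -410 + 9P_b.
Market clearing requires 589 - 4.5P_b = -410 + 9P_b; hence 999 = 13.5P_b and P_b = 74.
So P_s = 62 and the quantity traded is Q = 589 - 4.5(74) = 256.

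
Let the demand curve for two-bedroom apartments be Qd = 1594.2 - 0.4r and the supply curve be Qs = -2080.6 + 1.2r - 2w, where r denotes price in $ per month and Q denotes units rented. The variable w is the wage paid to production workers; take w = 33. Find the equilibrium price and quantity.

r* = 2338, Q* = 659

With w = 33, supply is Qs = -2146.6 + 1.2r.
Set Qd = Qs: 1594.2 - 0.4r = -2146.6 + 1.2r, so 3740.8 = 1.6r and r* = 2338.
Plugging r* into demand: Q* = 1594.2 - 0.4(2338) = 659.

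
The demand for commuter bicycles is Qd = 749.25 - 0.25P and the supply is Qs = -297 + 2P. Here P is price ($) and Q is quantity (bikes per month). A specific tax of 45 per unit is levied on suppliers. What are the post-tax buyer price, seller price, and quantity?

With a tax of 45 on suppliers, they supply based on the net price P_s = P_b - 45, so Qs = -387 + 2P_b.
Equate demand and the shifted supply: 749.25 - 0.25P_b = -387 + 2P_b, giving 2.25P_b = 1136.25, so P_b = 505.
So P_s = 460 and the quantity traded is Q = 749.25 - 0.25(505) = 623.

P_b = 505, P_s = 460, Q = 623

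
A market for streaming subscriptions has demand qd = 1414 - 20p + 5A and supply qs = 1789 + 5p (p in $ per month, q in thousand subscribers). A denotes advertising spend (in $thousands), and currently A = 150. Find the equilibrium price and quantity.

p* = 15, q* = 1864

With A = 150, demand is qd = 2164 - 20p.
At equilibrium qd = qs, so 2164 - 20p = 1789 + 5p; collecting terms, 375 = 25p and p* = 15.
Substitute back: q* = 2164 - 20(15) = 1864.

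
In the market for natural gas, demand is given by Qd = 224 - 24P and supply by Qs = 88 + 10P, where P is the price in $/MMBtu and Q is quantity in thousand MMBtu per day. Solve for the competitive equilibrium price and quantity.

P* = 4, Q* = 128

Set Qd = Qs: 224 - 24P = 88 + 10P, so 136 = 34P and P* = 4.
Substitute back: Q* = 224 - 24(4) = 128.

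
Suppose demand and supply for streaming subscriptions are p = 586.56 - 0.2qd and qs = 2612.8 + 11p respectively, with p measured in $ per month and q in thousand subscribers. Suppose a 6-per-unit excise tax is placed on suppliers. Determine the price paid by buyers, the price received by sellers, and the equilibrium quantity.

Solving each curve for q: qd = 2932.8 - 5p.
With a tax of 6 on suppliers, they supply based on the net price p_s = p_b - 6, so qs = 2546.8 + 11p_b.
Equate demand and the shifted supply: 2932.8 - 5p_b = 2546.8 + 11p_b, giving 16p_b = 386, so p_b = 24.125.
So p_s = 18.125 and the quantity traded is q = 2932.8 - 5(24.125) = 2812.175.

p_b = 24.125, p_s = 18.125, q = 2812.175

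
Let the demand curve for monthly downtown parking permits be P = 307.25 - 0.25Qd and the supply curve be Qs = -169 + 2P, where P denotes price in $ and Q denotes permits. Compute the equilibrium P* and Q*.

In direct form, Qd = 1229 - 4P.
Equating demand and supply, 1229 - 4P = -169 + 2P gives 6P = 1398, so P* = 233.
Then Q* = 1229 - 4(233) = 297.

P* = 233, Q* = 297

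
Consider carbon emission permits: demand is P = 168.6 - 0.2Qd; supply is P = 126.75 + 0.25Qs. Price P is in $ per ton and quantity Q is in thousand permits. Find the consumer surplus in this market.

Consumer surplus = 864.9

Inverting to quantity form: Qd = 843 - 5P and Qs = -507 + 4P.
Set Qd = Qs: 843 - 5P = -507 + 4P, so 1350 = 9P and P* = 150.
Substitute back: Q* = 843 - 5(150) = 93.
Demand choke price (Qd = 0): P = 843/5 = 168.6. Consumer surplus = ½ × (168.6 - 150) × 93 = 864.9.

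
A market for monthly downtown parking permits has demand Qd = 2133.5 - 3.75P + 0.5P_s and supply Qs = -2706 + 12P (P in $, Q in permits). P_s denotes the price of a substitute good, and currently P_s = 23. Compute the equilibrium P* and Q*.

P* = 308, Q* = 990

With P_s = 23, demand is Qd = 2145 - 3.75P.
At equilibrium Qd = Qs, so 2145 - 3.75P = -2706 + 12P; collecting terms, 4851 = 15.75P and P* = 308.
Substitute back: Q* = 2145 - 3.75(308) = 990.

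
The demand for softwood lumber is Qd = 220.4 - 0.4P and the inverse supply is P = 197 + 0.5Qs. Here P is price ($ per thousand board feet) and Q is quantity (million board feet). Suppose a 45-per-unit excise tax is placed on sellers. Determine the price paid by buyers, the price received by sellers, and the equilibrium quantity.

P_b = 293.5, P_s = 248.5, Q = 103

Inverting to quantity form: Qs = -394 + 2P.
Sellers keep P_s = P_b - 45 per unit, so supply in terms of the buyer price is Qs = -484 + 2P_b.
Set Qd = Qs: 220.4 - 0.4P_b = -484 + 2P_b, so 704.4 = 2.4P_b and P_b = 293.5.
Then P_s = 293.5 - 45 = 248.5 and Q = 220.4 - 0.4(293.5) = 103.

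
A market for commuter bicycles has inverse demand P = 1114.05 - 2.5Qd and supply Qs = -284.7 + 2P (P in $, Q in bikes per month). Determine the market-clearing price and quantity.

P* = 304.3, Q* = 323.9

Solving each curve for Q: Qd = 445.62 - 0.4P.
Equating demand and supply, 445.62 - 0.4P = -284.7 + 2P gives 2.4P = 730.32, so P* = 304.3.
Plugging P* into demand: Q* = 445.62 - 0.4(304.3) = 323.9.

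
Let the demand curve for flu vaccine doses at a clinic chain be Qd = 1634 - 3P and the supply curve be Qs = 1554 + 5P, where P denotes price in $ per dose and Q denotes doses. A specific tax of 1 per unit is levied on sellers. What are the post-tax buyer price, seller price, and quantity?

With a tax of 1 on sellers, they supply based on the net price P_s = P_b - 1, so Qs = 1549 + 5P_b.
Set Qd = Qs: 1634 - 3P_b = 1549 + 5P_b, so 85 = 8P_b and P_b = 10.625.
So P_s = 9.625 and the quantity traded is Q = 1634 - 3(10.625) = 1602.125.

P_b = 10.625, P_s = 9.625, Q = 1602.125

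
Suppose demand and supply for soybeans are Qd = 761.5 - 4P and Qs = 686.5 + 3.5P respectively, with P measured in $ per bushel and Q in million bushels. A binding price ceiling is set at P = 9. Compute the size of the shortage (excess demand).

Shortage = 7.5

With P fixed at 9, quantity demanded is 725.5 and quantity supplied is 718.
Shortage = Qd - Qs = 725.5 - 718 = 7.5.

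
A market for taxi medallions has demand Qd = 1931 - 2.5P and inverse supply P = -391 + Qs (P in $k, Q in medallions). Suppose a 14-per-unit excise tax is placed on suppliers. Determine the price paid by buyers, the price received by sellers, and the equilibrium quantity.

P_b = 444, P_s = 430, Q = 821

Inverting to quantity form: Qs = 391 + P.
The tax drives a wedge P_b - P_s = 14. Substituting P_s = P_b - 14 into supply: Qs = 377 + P_b.
Set Qd = Qs: 1931 - 2.5P_b = 377 + P_b, so 1554 = 3.5P_b and P_b = 444.
Then P_s = 444 - 14 = 430 and Q = 1931 - 2.5(444) = 821.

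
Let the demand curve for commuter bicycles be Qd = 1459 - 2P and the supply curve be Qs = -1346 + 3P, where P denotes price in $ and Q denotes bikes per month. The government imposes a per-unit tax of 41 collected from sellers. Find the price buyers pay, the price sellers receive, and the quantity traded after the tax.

P_b = 585.6, P_s = 544.6, Q = 287.8

Sellers keep P_s = P_b - 41 per unit, so supply in terms of the buyer price is Qs = -1469 + 3P_b.
Market clearing requires 1459 - 2P_b = -1469 + 3P_b; hence 2928 = 5P_b and P_b = 585.6.
Then P_s = 585.6 - 41 = 544.6 and Q = 1459 - 2(585.6) = 287.8.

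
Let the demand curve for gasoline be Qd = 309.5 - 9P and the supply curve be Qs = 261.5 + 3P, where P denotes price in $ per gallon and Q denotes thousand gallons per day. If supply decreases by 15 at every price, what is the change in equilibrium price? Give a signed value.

ΔP = 1.25

Set Qd = Qs: 309.5 - 9P = 261.5 + 3P, so 48 = 12P and P* = 4.
From the demand curve, Q* = 309.5 - 9(4) = 273.5.
After the shift, supply is Qs = 246.5 + 3P.
The new intersection has 63 = 12P, i.e. P = 5.25, Q = 262.25.
ΔP = 5.25 - 4 = 1.25.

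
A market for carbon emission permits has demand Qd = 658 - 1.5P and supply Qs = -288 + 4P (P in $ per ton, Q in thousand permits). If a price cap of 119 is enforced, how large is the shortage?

Shortage = 291.5

Evaluating both curves at the ceiling price 119 gives Qd = 479.5, Qs = 188.
Shortage = Qd - Qs = 479.5 - 188 = 291.5.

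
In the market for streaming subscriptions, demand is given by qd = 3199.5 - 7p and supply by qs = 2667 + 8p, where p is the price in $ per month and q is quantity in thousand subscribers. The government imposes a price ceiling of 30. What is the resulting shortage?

Evaluating both curves at the ceiling price 30 gives qd = 2989.5, qs = 2907.
Shortage = qd - qs = 2989.5 - 2907 = 82.5.

Shortage = 82.5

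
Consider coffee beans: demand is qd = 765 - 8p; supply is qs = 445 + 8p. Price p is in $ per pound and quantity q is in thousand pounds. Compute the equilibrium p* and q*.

At equilibrium qd = qs, so 765 - 8p = 445 + 8p; collecting terms, 320 = 16p and p* = 20.
Substitute back: q* = 765 - 8(20) = 605.

p* = 20, q* = 605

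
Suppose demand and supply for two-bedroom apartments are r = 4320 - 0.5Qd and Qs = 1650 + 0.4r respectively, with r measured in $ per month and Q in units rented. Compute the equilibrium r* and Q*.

r* = 2912.5, Q* = 2815

In direct form, Qd = 8640 - 2r.
At equilibrium Qd = Qs, so 8640 - 2r = 1650 + 0.4r; collecting terms, 6990 = 2.4r and r* = 2912.5.
From the demand curve, Q* = 8640 - 2(2912.5) = 2815.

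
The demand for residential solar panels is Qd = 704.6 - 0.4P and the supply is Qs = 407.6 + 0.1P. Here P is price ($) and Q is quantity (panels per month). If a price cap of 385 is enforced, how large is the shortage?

With P fixed at 385, quantity demanded is 550.6 and quantity supplied is 446.1.
Shortage = Qd - Qs = 550.6 - 446.1 = 104.5.

Shortage = 104.5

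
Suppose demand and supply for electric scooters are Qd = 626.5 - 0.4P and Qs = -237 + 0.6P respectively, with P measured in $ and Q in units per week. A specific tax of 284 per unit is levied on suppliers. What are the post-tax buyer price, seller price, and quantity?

The tax drives a wedge P_b - P_s = 284. Substituting P_s = P_b - 284 into supply: Qs = -407.4 + 0.6P_b.
Equate demand and the shifted supply: 626.5 - 0.4P_b = -407.4 + 0.6P_b, giving P_b = 1033.9, so P_b = 1033.9.
So P_s = 749.9 and the quantity traded is Q = 626.5 - 0.4(1033.9) = 212.94.

P_b = 1033.9, P_s = 749.9, Q = 212.94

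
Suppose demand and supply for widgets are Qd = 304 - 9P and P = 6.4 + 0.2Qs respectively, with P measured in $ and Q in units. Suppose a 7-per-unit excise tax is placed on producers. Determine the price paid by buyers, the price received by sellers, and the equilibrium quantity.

P_b = 26.5, P_s = 19.5, Q = 65.5

Inverting to quantity form: Qs = -32 + 5P.
Producers keep P_s = P_b - 7 per unit, so supply in terms of the buyer price is Qs = -67 + 5P_b.
Set Qd = Qs: 304 - 9P_b = -67 + 5P_b, so 371 = 14P_b and P_b = 26.5.
Then P_s = 26.5 - 7 = 19.5 and Q = 304 - 9(26.5) = 65.5.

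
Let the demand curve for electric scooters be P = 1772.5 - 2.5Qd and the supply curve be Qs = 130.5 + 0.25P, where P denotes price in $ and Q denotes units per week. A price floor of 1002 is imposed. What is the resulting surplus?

Inverting to quantity form: Qd = 709 - 0.4P.
Evaluating both curves at the floor price 1002 gives Qd = 308.2, Qs = 381.
Surplus = Qs - Qd = 381 - 308.2 = 72.8.

Surplus = 72.8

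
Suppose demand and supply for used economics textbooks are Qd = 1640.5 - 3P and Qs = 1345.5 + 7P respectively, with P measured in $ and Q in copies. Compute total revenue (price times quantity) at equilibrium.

Total revenue = 45784

At equilibrium Qd = Qs, so 1640.5 - 3P = 1345.5 + 7P; collecting terms, 295 = 10P and P* = 29.5.
From the demand curve, Q* = 1640.5 - 3(29.5) = 1552.
Total revenue = P* × Q* = 29.5 × 1552 = 45784.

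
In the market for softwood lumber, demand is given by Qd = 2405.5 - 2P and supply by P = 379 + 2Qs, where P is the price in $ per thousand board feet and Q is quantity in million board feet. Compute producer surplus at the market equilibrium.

Inverting to quantity form: Qs = -189.5 + 0.5P.
Set Qd = Qs: 2405.5 - 2P = -189.5 + 0.5P, so 2595 = 2.5P and P* = 1038.
From the demand curve, Q* = 2405.5 - 2(1038) = 329.5.
Supply choke price (Qs = 0): P = 379. Producer surplus = ½ × (1038 - 379) × 329.5 = 108570.25.

Producer surplus = 108570.25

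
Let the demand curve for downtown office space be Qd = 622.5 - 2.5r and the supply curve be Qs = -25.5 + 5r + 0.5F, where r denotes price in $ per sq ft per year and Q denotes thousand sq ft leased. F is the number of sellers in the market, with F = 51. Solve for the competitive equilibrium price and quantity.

r* = 83, Q* = 415

With F = 51, supply is Qs = 5r.
Set Qd = Qs: 622.5 - 2.5r = 5r, so 622.5 = 7.5r and r* = 83.
From the demand curve, Q* = 622.5 - 2.5(83) = 415.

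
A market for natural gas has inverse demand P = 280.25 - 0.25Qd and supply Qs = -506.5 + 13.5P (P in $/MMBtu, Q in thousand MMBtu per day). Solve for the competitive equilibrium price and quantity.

P* = 93, Q* = 749

In direct form, Qd = 1121 - 4P.
The market clears where 1121 - 4P = -506.5 + 13.5P. Rearranging, 17.5P = 1627.5, hence P* = 93.
Substitute back: Q* = 1121 - 4(93) = 749.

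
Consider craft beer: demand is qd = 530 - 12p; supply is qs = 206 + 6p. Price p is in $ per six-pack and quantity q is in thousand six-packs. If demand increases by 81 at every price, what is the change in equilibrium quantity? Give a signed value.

Δq = 27

The market clears where 530 - 12p = 206 + 6p. Rearranging, 18p = 324, hence p* = 18.
Plugging p* into demand: q* = 530 - 12(18) = 314.
After the shift, demand is qd = 611 - 12p.
New equilibrium: 405 = 18p, so p = 22.5 and q = 341.
Δq = 341 - 314 = 27.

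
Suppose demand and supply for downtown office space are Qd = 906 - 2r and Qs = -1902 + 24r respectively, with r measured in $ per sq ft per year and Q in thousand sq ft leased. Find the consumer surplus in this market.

Consumer surplus = 119025

Equating demand and supply, 906 - 2r = -1902 + 24r gives 26r = 2808, so r* = 108.
Then Q* = 906 - 2(108) = 690.
Demand choke price (Qd = 0): r = 906/2 = 453. Consumer surplus = ½ × (453 - 108) × 690 = 119025.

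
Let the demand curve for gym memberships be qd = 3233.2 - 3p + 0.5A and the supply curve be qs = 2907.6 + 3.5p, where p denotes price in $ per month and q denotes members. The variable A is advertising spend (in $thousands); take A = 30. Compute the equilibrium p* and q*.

p* = 52.4, q* = 3091

With A = 30, demand is qd = 3248.2 - 3p.
The market clears where 3248.2 - 3p = 2907.6 + 3.5p. Rearranging, 6.5p = 340.6, hence p* = 52.4.
Substitute back: q* = 3248.2 - 3(52.4) = 3091.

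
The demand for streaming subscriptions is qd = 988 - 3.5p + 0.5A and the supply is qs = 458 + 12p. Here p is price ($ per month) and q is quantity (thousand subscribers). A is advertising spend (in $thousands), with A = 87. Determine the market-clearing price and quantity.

With A = 87, demand is qd = 1031.5 - 3.5p.
Equating demand and supply, 1031.5 - 3.5p = 458 + 12p gives 15.5p = 573.5, so p* = 37.
Plugging p* into demand: q* = 1031.5 - 3.5(37) = 902.

p* = 37, q* = 902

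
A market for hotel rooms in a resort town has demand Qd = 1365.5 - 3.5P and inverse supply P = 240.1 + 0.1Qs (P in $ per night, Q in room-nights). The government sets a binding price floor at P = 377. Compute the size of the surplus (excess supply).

Surplus = 1323

Rewriting in direct form: Qs = -2401 + 10P.
With P fixed at 377, quantity demanded is 46 and quantity supplied is 1369.
Surplus = Qs - Qd = 1369 - 46 = 1323.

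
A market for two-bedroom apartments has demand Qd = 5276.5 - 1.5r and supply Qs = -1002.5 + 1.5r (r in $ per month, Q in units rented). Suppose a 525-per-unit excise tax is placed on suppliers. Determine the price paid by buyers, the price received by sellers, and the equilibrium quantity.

With a tax of 525 on suppliers, they supply based on the net price r_s = r_b - 525, so Qs = -1790 + 1.5r_b.
Set Qd = Qs: 5276.5 - 1.5r_b = -1790 + 1.5r_b, so 7066.5 = 3r_b and r_b = 2355.5.
Then r_s = 2355.5 - 525 = 1830.5 and Q = 5276.5 - 1.5(2355.5) = 1743.25.

r_b = 2355.5, r_s = 1830.5, Q = 1743.25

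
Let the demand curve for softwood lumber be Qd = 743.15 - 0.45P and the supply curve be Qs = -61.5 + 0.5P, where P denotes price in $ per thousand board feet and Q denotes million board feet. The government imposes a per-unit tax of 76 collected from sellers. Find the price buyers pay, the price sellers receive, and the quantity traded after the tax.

Sellers keep P_s = P_b - 76 per unit, so supply in terms of the buyer price is Qs = -99.5 + 0.5P_b.
Set Qd = Qs: 743.15 - 0.45P_b = -99.5 + 0.5P_b, so 842.65 = 0.95P_b and P_b = 887.
So P_s = 811 and the quantity traded is Q = 743.15 - 0.45(887) = 344.

P_b = 887, P_s = 811, Q = 344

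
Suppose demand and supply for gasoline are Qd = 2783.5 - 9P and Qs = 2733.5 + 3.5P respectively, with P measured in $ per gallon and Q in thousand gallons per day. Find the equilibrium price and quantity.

P* = 4, Q* = 2747.5

Equating demand and supply, 2783.5 - 9P = 2733.5 + 3.5P gives 12.5P = 50, so P* = 4.
Then Q* = 2783.5 - 9(4) = 2747.5.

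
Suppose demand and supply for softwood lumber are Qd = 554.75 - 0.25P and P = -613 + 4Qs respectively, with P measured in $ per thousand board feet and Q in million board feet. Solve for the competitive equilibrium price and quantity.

Solving each curve for Q: Qs = 153.25 + 0.25P.
At equilibrium Qd = Qs, so 554.75 - 0.25P = 153.25 + 0.25P; collecting terms, 401.5 = 0.5P and P* = 803.
From the demand curve, Q* = 554.75 - 0.25(803) = 354.

P* = 803, Q* = 354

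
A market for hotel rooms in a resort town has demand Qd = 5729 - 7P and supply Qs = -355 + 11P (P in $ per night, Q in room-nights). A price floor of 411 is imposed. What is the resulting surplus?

Surplus = 1314

With P fixed at 411, quantity demanded is 2852 and quantity supplied is 4166.
Surplus = Qs - Qd = 4166 - 2852 = 1314.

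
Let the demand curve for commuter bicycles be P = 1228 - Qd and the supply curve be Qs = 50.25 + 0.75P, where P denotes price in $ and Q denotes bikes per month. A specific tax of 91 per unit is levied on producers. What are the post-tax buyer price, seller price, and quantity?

P_b = 712, P_s = 621, Q = 516

In direct form, Qd = 1228 - P.
With a tax of 91 on producers, they supply based on the net price P_s = P_b - 91, so Qs = -18 + 0.75P_b.
Set Qd = Qs: 1228 - P_b = -18 + 0.75P_b, so 1246 = 1.75P_b and P_b = 712.
So P_s = 621 and the quantity traded is Q = 1228 - 712 = 516.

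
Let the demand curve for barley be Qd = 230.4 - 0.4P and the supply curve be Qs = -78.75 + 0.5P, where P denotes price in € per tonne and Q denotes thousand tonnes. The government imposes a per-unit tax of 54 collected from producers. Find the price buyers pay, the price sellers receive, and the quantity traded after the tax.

With a tax of 54 on producers, they supply based on the net price P_s = P_b - 54, so Qs = -105.75 + 0.5P_b.
Equate demand and the shifted supply: 230.4 - 0.4P_b = -105.75 + 0.5P_b, giving 0.9P_b = 336.15, so P_b = 373.5.
So P_s = 319.5 and the quantity traded is Q = 230.4 - 0.4(373.5) = 81.

P_b = 373.5, P_s = 319.5, Q = 81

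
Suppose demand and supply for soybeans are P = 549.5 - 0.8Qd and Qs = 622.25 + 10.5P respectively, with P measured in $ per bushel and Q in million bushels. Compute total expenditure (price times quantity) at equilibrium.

Total expenditure = 3740

Inverting to quantity form: Qd = 686.875 - 1.25P.
Set Qd = Qs: 686.875 - 1.25P = 622.25 + 10.5P, so 64.625 = 11.75P and P* = 5.5.
Plugging P* into demand: Q* = 686.875 - 1.25(5.5) = 680.
Total expenditure = P* × Q* = 5.5 × 680 = 3740.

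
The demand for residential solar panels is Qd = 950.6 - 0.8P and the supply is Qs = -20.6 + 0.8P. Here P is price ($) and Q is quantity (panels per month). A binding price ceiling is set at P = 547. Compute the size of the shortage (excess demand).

With P fixed at 547, quantity demanded is 513 and quantity supplied is 417.
Shortage = Qd - Qs = 513 - 417 = 96.

Shortage = 96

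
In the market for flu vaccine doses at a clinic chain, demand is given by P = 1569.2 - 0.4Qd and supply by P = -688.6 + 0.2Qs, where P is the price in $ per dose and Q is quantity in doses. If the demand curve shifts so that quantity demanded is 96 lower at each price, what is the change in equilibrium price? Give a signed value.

In direct form, Qd = 3923 - 2.5P and Qs = 3443 + 5P.
Equating demand and supply, 3923 - 2.5P = 3443 + 5P gives 7.5P = 480, so P* = 64.
Substitute back: Q* = 3923 - 2.5(64) = 3763.
After the shift, demand is Qd = 3827 - 2.5P.
The new intersection has 384 = 7.5P, i.e. P = 51.2, Q = 3699.
ΔP = 51.2 - 64 = -12.8.

ΔP = -12.8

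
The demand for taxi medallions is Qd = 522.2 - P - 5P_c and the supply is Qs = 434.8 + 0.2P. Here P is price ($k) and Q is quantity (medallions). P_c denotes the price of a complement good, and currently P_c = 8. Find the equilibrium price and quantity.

P* = 39.5, Q* = 442.7

With P_c = 8, demand is Qd = 482.2 - P.
At equilibrium Qd = Qs, so 482.2 - P = 434.8 + 0.2P; collecting terms, 47.4 = 1.2P and P* = 39.5.
Plugging P* into demand: Q* = 482.2 - 39.5 = 442.7.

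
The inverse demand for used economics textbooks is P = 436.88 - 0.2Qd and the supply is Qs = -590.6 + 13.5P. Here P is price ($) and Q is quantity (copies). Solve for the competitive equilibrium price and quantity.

P* = 150, Q* = 1434.4

In direct form, Qd = 2184.4 - 5P.
At equilibrium Qd = Qs, so 2184.4 - 5P = -590.6 + 13.5P; collecting terms, 2775 = 18.5P and P* = 150.
Substitute back: Q* = 2184.4 - 5(150) = 1434.4.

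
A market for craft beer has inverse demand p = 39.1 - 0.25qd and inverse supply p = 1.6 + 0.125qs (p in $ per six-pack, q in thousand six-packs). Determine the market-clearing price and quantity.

Inverting to quantity form: qd = 156.4 - 4p and qs = -12.8 + 8p.
The market clears where 156.4 - 4p = -12.8 + 8p. Rearranging, 12p = 169.2, hence p* = 14.1.
Plugging p* into demand: q* = 156.4 - 4(14.1) = 100.

p* = 14.1, q* = 100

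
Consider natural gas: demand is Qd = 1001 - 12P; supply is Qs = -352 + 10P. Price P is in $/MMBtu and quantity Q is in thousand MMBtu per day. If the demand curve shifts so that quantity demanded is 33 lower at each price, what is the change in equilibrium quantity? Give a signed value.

ΔQ = -15

Equating demand and supply, 1001 - 12P = -352 + 10P gives 22P = 1353, so P* = 61.5.
Substitute back: Q* = 1001 - 12(61.5) = 263.
After the shift, demand is Qd = 968 - 12P.
New equilibrium: 1320 = 22P, so P = 60 and Q = 248.
ΔQ = 248 - 263 = -15.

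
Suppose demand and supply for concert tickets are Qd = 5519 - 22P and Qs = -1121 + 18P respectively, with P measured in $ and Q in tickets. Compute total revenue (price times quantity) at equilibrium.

Total revenue = 309922

At equilibrium Qd = Qs, so 5519 - 22P = -1121 + 18P; collecting terms, 6640 = 40P and P* = 166.
Plugging P* into demand: Q* = 5519 - 22(166) = 1867.
Total revenue = P* × Q* = 166 × 1867 = 309922.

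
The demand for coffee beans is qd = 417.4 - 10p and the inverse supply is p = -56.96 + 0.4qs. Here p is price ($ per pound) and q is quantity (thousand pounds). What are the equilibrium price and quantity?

Solving each curve for q: qs = 142.4 + 2.5p.
Set qd = qs: 417.4 - 10p = 142.4 + 2.5p, so 275 = 12.5p and p* = 22.
Plugging p* into demand: q* = 417.4 - 10(22) = 197.4.

p* = 22, q* = 197.4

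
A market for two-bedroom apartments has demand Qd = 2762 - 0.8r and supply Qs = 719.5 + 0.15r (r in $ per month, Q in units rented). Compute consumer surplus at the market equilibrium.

Consumer surplus = 678602.5

Equating demand and supply, 2762 - 0.8r = 719.5 + 0.15r gives 0.95r = 2042.5, so r* = 2150.
Then Q* = 2762 - 0.8(2150) = 1042.
Demand choke price (Qd = 0): r = 2762/0.8 = 3452.5. Consumer surplus = ½ × (3452.5 - 2150) × 1042 = 678602.5.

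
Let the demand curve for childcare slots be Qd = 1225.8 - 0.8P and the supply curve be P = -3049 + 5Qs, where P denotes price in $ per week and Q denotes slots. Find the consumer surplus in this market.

Rewriting in direct form: Qs = 609.8 + 0.2P.
The market clears where 1225.8 - 0.8P = 609.8 + 0.2P. Rearranging, P = 616, hence P* = 616.
Plugging P* into demand: Q* = 1225.8 - 0.8(616) = 733.
Demand choke price (Qd = 0): P = 1225.8/0.8 = 1532.25. Consumer surplus = ½ × (1532.25 - 616) × 733 = 335805.625.

Consumer surplus = 335805.625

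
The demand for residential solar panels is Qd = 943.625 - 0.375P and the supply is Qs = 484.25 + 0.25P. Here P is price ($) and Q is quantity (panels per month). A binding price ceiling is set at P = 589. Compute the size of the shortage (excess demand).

At P = 589: Qd = 722.75 and Qs = 631.5.
Shortage = Qd - Qs = 722.75 - 631.5 = 91.25.

Shortage = 91.25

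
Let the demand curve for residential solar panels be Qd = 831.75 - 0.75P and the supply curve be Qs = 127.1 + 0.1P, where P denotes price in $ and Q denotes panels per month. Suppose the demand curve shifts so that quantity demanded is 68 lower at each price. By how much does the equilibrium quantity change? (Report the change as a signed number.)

ΔQ = -8

At equilibrium Qd = Qs, so 831.75 - 0.75P = 127.1 + 0.1P; collecting terms, 704.65 = 0.85P and P* = 829.
Substitute back: Q* = 831.75 - 0.75(829) = 210.
After the shift, demand is Qd = 763.75 - 0.75P.
The new intersection has 636.65 = 0.85P, i.e. P = 749, Q = 202.
ΔQ = 202 - 210 = -8.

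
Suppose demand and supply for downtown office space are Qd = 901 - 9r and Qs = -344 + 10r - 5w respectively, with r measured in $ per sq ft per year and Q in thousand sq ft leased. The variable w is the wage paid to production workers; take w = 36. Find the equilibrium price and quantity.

r* = 75, Q* = 226

With w = 36, supply is Qs = -524 + 10r.
At equilibrium Qd = Qs, so 901 - 9r = -524 + 10r; collecting terms, 1425 = 19r and r* = 75.
Substitute back: Q* = 901 - 9(75) = 226.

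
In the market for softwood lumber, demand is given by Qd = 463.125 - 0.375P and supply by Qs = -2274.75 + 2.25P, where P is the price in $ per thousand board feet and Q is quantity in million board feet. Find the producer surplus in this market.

Set Qd = Qs: 463.125 - 0.375P = -2274.75 + 2.25P, so 2737.875 = 2.625P and P* = 1043.
Then Q* = 463.125 - 0.375(1043) = 72.
Supply choke price (Qs = 0): P = 1011. Producer surplus = ½ × (1043 - 1011) × 72 = 1152.

Producer surplus = 1152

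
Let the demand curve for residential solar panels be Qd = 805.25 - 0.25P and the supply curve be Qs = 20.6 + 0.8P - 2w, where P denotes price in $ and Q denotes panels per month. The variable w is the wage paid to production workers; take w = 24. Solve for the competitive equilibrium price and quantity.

With w = 24, supply is Qs = -27.4 + 0.8P.
The market clears where 805.25 - 0.25P = -27.4 + 0.8P. Rearranging, 1.05P = 832.65, hence P* = 793.
Plugging P* into demand: Q* = 805.25 - 0.25(793) = 607.

P* = 793, Q* = 607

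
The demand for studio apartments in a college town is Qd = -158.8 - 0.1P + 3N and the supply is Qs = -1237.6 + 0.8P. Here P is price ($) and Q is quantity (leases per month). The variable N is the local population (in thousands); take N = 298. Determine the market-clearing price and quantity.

P* = 2192, Q* = 516

With N = 298, demand is Qd = 735.2 - 0.1P.
Equating demand and supply, 735.2 - 0.1P = -1237.6 + 0.8P gives 0.9P = 1972.8, so P* = 2192.
From the demand curve, Q* = 735.2 - 0.1(2192) = 516.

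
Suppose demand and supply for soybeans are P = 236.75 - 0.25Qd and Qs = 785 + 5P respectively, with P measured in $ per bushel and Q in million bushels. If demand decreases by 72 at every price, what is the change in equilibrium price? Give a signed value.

ΔP = -8

In direct form, Qd = 947 - 4P.
At equilibrium Qd = Qs, so 947 - 4P = 785 + 5P; collecting terms, 162 = 9P and P* = 18.
Then Q* = 947 - 4(18) = 875.
After the shift, demand is Qd = 875 - 4P.
New equilibrium: 90 = 9P, so P = 10 and Q = 835.
ΔP = 10 - 18 = -8.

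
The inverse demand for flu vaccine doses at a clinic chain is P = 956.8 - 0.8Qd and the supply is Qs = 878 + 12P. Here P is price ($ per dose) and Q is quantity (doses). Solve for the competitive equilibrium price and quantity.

P* = 24, Q* = 1166

Inverting to quantity form: Qd = 1196 - 1.25P.
At equilibrium Qd = Qs, so 1196 - 1.25P = 878 + 12P; collecting terms, 318 = 13.25P and P* = 24.
Substitute back: Q* = 1196 - 1.25(24) = 1166.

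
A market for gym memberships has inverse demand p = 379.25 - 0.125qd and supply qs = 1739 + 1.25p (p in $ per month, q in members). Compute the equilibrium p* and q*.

Inverting to quantity form: qd = 3034 - 8p.
At equilibrium qd = qs, so 3034 - 8p = 1739 + 1.25p; collecting terms, 1295 = 9.25p and p* = 140.
Plugging p* into demand: q* = 3034 - 8(140) = 1914.

p* = 140, q* = 1914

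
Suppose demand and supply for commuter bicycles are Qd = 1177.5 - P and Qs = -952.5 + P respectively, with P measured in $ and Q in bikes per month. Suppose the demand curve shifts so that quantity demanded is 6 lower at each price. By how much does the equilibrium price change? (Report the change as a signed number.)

Set Qd = Qs: 1177.5 - P = -952.5 + P, so 2130 = 2P and P* = 1065.
Substitute back: Q* = 1177.5 - 1065 = 112.5.
After the shift, demand is Qd = 1171.5 - P.
Re-solving, 2P = 2124 gives P = 1062 and Q = 109.5.
ΔP = 1062 - 1065 = -3.

ΔP = -3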